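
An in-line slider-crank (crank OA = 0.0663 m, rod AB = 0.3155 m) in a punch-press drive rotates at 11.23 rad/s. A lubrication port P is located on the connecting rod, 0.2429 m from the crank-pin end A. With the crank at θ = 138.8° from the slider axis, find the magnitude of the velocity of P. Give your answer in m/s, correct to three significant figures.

ω = 11.23 rad/s.  Crank-pin speed |V_A| = rω = 0.74455 m/s, perpendicular to OA.
Rod angle: sinφ = −(r/L) sinθ ⇒ φ = -7.956°; ω_rod = −rω cosθ/√(L²−r²sin²θ) = +1.7929 rad/s.
V_P = V_A + ω_rod × AP, with AP = 0.2429 m along the rod.
Components: V_Px = −rω sinθ − a·ω_rod·sinφ = -0.43015 m/s;  V_Py = rω cosθ + a·ω_rod·cosφ = -0.12891 m/s.
|V_P| = √(V_Px² + V_Py²) = 0.44905 m/s.

0.449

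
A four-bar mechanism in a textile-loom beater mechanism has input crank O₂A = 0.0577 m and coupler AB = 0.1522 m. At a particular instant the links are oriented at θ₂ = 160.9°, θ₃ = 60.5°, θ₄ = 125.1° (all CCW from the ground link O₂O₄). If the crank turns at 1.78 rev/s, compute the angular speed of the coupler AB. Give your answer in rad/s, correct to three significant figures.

2.75

ω₂ = 11.18 rad/s (from 1.78 rev/s).
Differentiating the loop-closure r₂e^{iθ₂}+r₃e^{iθ₃}=r₁+r₄e^{iθ₄} gives r₂ω₂e^{iθ₂}+r₃ω₃e^{iθ₃}=r₄ω₄e^{iθ₄}.
Eliminating the other unknown: ω₃ = r₂ω₂ sin(θ₄−θ₂) / [r₃ sin(θ₃−θ₄)].
Numerator sine = -0.58496; denominator sine = -0.90334.
Result = 0.0577·11.18·(-0.58496) / (0.1522·(-0.90334)) = +2.7456 rad/s; magnitude 2.7456 rad/s.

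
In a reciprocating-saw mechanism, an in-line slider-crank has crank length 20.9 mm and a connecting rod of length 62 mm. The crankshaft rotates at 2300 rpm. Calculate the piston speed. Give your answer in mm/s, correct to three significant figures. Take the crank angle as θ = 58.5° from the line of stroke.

ω = 2π·2300/60 = 240.9 rad/s
For an in-line slider-crank, x = r cosθ + √(L² − r² sin²θ), so v = −rω sinθ·[1 + r cosθ/√(L² − r² sin²θ)].
With r = 0.0209 m, L = 0.062 m, θ = 58.5°: √(L² − r² sin²θ) = 0.059384 m.
v = −0.0209·240.9·0.85264·[1 + 0.0209·0.52250/0.059384] = -5.0814 m/s.
|v| = 5.0814 m/s = 5081.4 mm/s.

5080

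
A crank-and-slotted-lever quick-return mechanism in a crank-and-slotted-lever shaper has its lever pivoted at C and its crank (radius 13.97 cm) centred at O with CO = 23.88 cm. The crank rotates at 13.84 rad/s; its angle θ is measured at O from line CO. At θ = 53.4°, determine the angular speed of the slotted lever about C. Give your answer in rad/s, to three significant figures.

ω = 13.84 rad/s
Crank pin A relative to C: A = (d + r cosθ, r sinθ); lever angle φ = atan2(r sinθ, d + r cosθ).
Differentiating tanφ: φ̇ = rω(d cosθ + r)/(d² + r² + 2dr cosθ).
d² + r² + 2dr cosθ = |CA|² = 0.116322 m²;  d cosθ + r = +0.28208 m.
|ω_lever| = |0.1397·13.84·+0.28208| / 0.116322 = 4.6886 rad/s.

4.69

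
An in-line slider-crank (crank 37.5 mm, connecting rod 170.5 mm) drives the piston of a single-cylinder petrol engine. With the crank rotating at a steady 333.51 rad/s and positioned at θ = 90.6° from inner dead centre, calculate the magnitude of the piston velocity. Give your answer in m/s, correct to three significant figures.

12.5

ω = 333.5 rad/s
For an in-line slider-crank, x = r cosθ + √(L² − r² sin²θ), so v = −rω sinθ·[1 + r cosθ/√(L² − r² sin²θ)].
With r = 0.0375 m, L = 0.1705 m, θ = 90.6°: √(L² − r² sin²θ) = 0.16633 m.
v = −0.0375·333.5·0.99995·[1 + 0.0375·-0.01047/0.16633] = -12.476 m/s.
|v| = 12.476 m/s.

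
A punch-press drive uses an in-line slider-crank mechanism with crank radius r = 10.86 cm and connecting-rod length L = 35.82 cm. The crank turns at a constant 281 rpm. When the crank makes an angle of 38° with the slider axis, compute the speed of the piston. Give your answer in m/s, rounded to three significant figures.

2.45

ω = 2π·281/60 = 29.43 rad/s
For an in-line slider-crank, x = r cosθ + √(L² − r² sin²θ), so v = −rω sinθ·[1 + r cosθ/√(L² − r² sin²θ)].
With r = 0.1086 m, L = 0.3582 m, θ = 38°: √(L² − r² sin²θ) = 0.3519 m.
v = −0.1086·29.43·0.61566·[1 + 0.1086·0.78801/0.3519] = -2.4459 m/s.
|v| = 2.4459 m/s.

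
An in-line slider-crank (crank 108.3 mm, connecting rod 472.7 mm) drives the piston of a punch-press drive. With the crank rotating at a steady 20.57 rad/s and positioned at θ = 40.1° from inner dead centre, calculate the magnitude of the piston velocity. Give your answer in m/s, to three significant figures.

1.69

ω = 20.57 rad/s
For an in-line slider-crank, x = r cosθ + √(L² − r² sin²θ), so v = −rω sinθ·[1 + r cosθ/√(L² − r² sin²θ)].
With r = 0.1083 m, L = 0.4727 m, θ = 40.1°: √(L² − r² sin²θ) = 0.46752 m.
v = −0.1083·20.57·0.64412·[1 + 0.1083·0.76492/0.46752] = -1.6892 m/s.
|v| = 1.6892 m/s.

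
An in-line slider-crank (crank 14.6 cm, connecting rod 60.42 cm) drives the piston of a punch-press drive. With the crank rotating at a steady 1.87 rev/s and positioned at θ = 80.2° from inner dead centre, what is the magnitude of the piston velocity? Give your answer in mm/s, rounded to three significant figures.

1760

ω = 2π·1.87 = 11.75 rad/s
For an in-line slider-crank, x = r cosθ + √(L² − r² sin²θ), so v = −rω sinθ·[1 + r cosθ/√(L² − r² sin²θ)].
With r = 0.146 m, L = 0.6042 m, θ = 80.2°: √(L² − r² sin²θ) = 0.58682 m.
v = −0.146·11.75·0.98541·[1 + 0.146·0.17021/0.58682] = -1.762 m/s.
|v| = 1.762 m/s = 1762 mm/s.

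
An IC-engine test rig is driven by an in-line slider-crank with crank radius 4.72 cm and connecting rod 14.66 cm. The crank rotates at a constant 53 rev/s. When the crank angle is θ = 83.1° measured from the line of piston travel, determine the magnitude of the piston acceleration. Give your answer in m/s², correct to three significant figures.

ω = 2π·53 = 333 rad/s
x(θ) = r cosθ + √(L² − r² sin²θ); with ω constant, a = ω²·d²x/dθ².
d²x/dθ² = −r cosθ − r²(cos2θ)/√u − r⁴ sin²2θ/(4u^{3/2}),  u = L² − r² sin²θ = 0.0192959 m².
Substituting r = 0.0472 m, L = 0.1466 m, θ = 83.1°: d²x/dθ² = +0.0098783 m.
a = ω²·d²x/dθ² = (333)²·(+0.0098783) = +1095.5 m/s²;  |a| = 1095.5 m/s².

1100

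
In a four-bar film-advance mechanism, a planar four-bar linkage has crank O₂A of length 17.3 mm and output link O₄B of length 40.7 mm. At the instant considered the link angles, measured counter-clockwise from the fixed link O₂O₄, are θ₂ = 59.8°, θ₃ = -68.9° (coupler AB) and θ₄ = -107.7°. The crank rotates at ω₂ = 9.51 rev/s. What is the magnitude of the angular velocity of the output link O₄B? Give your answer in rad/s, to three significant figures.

31.6

ω₂ = 59.75 rad/s (from 9.51 rev/s).
Differentiating the loop-closure r₂e^{iθ₂}+r₃e^{iθ₃}=r₁+r₄e^{iθ₄} gives r₂ω₂e^{iθ₂}+r₃ω₃e^{iθ₃}=r₄ω₄e^{iθ₄}.
Eliminating the other unknown: ω₄ = r₂ω₂ sin(θ₂−θ₃) / [r₄ sin(θ₄−θ₃)].
Numerator sine = +0.78043; denominator sine = -0.62660.
Result = 0.0173·59.75·(+0.78043) / (0.0407·(-0.62660)) = -31.634 rad/s; magnitude 31.634 rad/s.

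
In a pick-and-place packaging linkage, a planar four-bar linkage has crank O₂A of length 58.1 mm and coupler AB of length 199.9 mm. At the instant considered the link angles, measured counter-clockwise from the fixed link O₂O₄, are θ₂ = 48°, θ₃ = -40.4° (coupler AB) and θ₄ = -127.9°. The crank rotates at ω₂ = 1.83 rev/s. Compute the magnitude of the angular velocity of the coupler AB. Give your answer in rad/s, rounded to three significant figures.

0.239

ω₂ = 11.5 rad/s (from 1.83 rev/s).
Differentiating the loop-closure r₂e^{iθ₂}+r₃e^{iθ₃}=r₁+r₄e^{iθ₄} gives r₂ω₂e^{iθ₂}+r₃ω₃e^{iθ₃}=r₄ω₄e^{iθ₄}.
Eliminating the other unknown: ω₃ = r₂ω₂ sin(θ₄−θ₂) / [r₃ sin(θ₃−θ₄)].
Numerator sine = -0.07150; denominator sine = +0.99905.
Result = 0.0581·11.5·(-0.07150) / (0.1999·(+0.99905)) = -0.23917 rad/s; magnitude 0.23917 rad/s.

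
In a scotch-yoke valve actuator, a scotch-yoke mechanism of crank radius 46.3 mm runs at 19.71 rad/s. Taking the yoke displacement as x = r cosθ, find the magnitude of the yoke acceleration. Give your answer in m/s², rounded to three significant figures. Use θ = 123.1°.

9.82

ω = 19.71 rad/s
x = r cosθ ⇒ ẍ = −rω² cosθ (ω constant).
|a| = rω²|cosθ| = 0.0463·(19.71)²·|cos 123.1°| = 9.8226 m/s².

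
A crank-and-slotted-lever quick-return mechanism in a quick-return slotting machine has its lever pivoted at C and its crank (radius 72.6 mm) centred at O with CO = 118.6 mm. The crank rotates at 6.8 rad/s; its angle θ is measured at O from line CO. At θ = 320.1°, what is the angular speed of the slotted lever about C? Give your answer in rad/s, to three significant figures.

2.48

ω = 6.8 rad/s
Crank pin A relative to C: A = (d + r cosθ, r sinθ); lever angle φ = atan2(r sinθ, d + r cosθ).
Differentiating tanφ: φ̇ = rω(d cosθ + r)/(d² + r² + 2dr cosθ).
d² + r² + 2dr cosθ = |CA|² = 0.0325479 m²;  d cosθ + r = +0.16359 m.
|ω_lever| = |0.0726·6.8·+0.16359| / 0.0325479 = 2.4812 rad/s.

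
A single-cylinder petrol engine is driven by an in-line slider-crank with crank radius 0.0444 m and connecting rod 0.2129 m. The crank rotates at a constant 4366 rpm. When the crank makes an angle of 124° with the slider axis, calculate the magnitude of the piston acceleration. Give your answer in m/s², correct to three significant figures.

5910

ω = 2π·4366/60 = 457.2 rad/s
x(θ) = r cosθ + √(L² − r² sin²θ); with ω constant, a = ω²·d²x/dθ².
d²x/dθ² = −r cosθ − r²(cos2θ)/√u − r⁴ sin²2θ/(4u^{3/2}),  u = L² − r² sin²θ = 0.0439715 m².
Substituting r = 0.0444 m, L = 0.2129 m, θ = 124°: d²x/dθ² = +0.028259 m.
a = ω²·d²x/dθ² = (457.2)²·(+0.028259) = +5907.3 m/s²;  |a| = 5907.3 m/s².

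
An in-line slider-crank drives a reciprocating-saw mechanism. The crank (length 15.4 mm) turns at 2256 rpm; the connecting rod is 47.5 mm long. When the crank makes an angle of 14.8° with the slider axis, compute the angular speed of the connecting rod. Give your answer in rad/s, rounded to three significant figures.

74.3

ω = 236.2 rad/s (converted from 2256 rpm).
The rod makes angle φ with the slider axis where L sinφ = r sinθ; differentiating, L cosφ·φ̇ = r ω cosθ.
L cosφ = √(L² − r² sin²θ) = 0.047337 m.
|ω_rod| = r ω |cosθ| / √(L² − r² sin²θ) = 0.0154·236.2·0.96682/0.047337 = 74.308 rad/s.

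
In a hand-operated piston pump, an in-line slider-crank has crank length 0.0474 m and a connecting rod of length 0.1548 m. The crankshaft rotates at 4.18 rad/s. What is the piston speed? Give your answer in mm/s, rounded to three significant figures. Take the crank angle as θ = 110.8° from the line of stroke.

164

ω = 4.18 rad/s
For an in-line slider-crank, x = r cosθ + √(L² − r² sin²θ), so v = −rω sinθ·[1 + r cosθ/√(L² − r² sin²θ)].
With r = 0.0474 m, L = 0.1548 m, θ = 110.8°: √(L² − r² sin²θ) = 0.14832 m.
v = −0.0474·4.18·0.93483·[1 + 0.0474·-0.35511/0.14832] = -0.1642 m/s.
|v| = 0.1642 m/s = 164.2 mm/s.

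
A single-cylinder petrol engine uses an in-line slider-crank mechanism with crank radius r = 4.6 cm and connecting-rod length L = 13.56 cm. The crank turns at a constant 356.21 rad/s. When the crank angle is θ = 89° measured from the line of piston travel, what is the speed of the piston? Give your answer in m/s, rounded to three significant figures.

16.5

ω = 356.2 rad/s
For an in-line slider-crank, x = r cosθ + √(L² − r² sin²θ), so v = −rω sinθ·[1 + r cosθ/√(L² − r² sin²θ)].
With r = 0.046 m, L = 0.1356 m, θ = 89°: √(L² − r² sin²θ) = 0.12756 m.
v = −0.046·356.2·0.99985·[1 + 0.046·0.01745/0.12756] = -16.486 m/s.
|v| = 16.486 m/s.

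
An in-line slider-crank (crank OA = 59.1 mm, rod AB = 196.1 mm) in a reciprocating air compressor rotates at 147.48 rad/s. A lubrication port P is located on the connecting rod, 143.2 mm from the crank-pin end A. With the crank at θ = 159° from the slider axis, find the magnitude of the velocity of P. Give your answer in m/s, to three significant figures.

3.31

ω = 147.5 rad/s.  Crank-pin speed |V_A| = rω = 8.7161 m/s, perpendicular to OA.
Rod angle: sinφ = −(r/L) sinθ ⇒ φ = -6.200°; ω_rod = −rω cosθ/√(L²−r²sin²θ) = +41.739 rad/s.
V_P = V_A + ω_rod × AP, with AP = 0.1432 m along the rod.
Components: V_Px = −rω sinθ − a·ω_rod·sinφ = -2.478 m/s;  V_Py = rω cosθ + a·ω_rod·cosφ = -2.1951 m/s.
|V_P| = √(V_Px² + V_Py²) = 3.3104 m/s.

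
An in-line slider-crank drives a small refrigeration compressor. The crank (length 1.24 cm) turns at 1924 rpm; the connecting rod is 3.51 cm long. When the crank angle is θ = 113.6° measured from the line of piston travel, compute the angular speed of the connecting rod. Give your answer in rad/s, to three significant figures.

30.1

ω = 201.5 rad/s (converted from 1924 rpm).
The rod makes angle φ with the slider axis where L sinφ = r sinθ; differentiating, L cosφ·φ̇ = r ω cosθ.
L cosφ = √(L² − r² sin²θ) = 0.03321 m.
|ω_rod| = r ω |cosθ| / √(L² − r² sin²θ) = 0.0124·201.5·0.40035/0.03321 = 30.118 rad/s.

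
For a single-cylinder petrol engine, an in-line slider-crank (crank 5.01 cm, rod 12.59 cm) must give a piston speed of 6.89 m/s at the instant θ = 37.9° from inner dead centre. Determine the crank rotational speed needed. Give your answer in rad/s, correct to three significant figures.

169

For an in-line slider-crank, |v_piston| = rω|sinθ|·[1 + r cosθ/√(L² − r² sin²θ)].
With r = 0.0501 m, L = 0.1259 m, θ = 37.9°: the bracketed kinematic factor |dx/dθ| = 0.040742 m.
ω = v/|dx/dθ| = 6.89/0.040742 = 169.11 rad/s.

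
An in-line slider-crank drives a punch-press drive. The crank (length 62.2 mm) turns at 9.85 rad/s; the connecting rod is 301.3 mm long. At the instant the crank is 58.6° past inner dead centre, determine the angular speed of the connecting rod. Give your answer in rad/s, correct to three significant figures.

1.08

ω = 9.85 rad/s
The rod makes angle φ with the slider axis where L sinφ = r sinθ; differentiating, L cosφ·φ̇ = r ω cosθ.
L cosφ = √(L² − r² sin²θ) = 0.29659 m.
|ω_rod| = r ω |cosθ| / √(L² − r² sin²θ) = 0.0622·9.85·0.52101/0.29659 = 1.0763 rad/s.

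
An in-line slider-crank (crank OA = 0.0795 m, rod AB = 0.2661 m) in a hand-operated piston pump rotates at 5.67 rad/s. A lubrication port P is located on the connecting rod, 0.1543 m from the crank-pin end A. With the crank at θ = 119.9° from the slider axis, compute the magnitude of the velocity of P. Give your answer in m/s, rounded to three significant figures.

ω = 5.67 rad/s.  Crank-pin speed |V_A| = rω = 0.45077 m/s, perpendicular to OA.
Rod angle: sinφ = −(r/L) sinθ ⇒ φ = -15.010°; ω_rod = −rω cosθ/√(L²−r²sin²θ) = +0.87425 rad/s.
V_P = V_A + ω_rod × AP, with AP = 0.1543 m along the rod.
Components: V_Px = −rω sinθ − a·ω_rod·sinφ = -0.35583 m/s;  V_Py = rω cosθ + a·ω_rod·cosφ = -0.094406 m/s.
|V_P| = √(V_Px² + V_Py²) = 0.36814 m/s.

0.368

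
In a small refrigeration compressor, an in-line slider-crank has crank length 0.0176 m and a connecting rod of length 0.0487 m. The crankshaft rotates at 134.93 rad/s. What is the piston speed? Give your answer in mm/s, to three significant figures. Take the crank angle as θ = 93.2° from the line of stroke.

ω = 134.9 rad/s
For an in-line slider-crank, x = r cosθ + √(L² − r² sin²θ), so v = −rω sinθ·[1 + r cosθ/√(L² − r² sin²θ)].
With r = 0.0176 m, L = 0.0487 m, θ = 93.2°: √(L² − r² sin²θ) = 0.045419 m.
v = −0.0176·134.9·0.99844·[1 + 0.0176·-0.05582/0.045419] = -2.3198 m/s.
|v| = 2.3198 m/s = 2319.8 mm/s.

2320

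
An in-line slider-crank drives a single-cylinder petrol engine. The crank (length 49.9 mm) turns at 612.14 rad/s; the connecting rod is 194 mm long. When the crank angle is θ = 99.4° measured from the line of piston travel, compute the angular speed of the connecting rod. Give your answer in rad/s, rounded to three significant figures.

ω = 612.1 rad/s
The rod makes angle φ with the slider axis where L sinφ = r sinθ; differentiating, L cosφ·φ̇ = r ω cosθ.
L cosφ = √(L² − r² sin²θ) = 0.18765 m.
|ω_rod| = r ω |cosθ| / √(L² − r² sin²θ) = 0.0499·612.1·0.16333/0.18765 = 26.586 rad/s.

26.6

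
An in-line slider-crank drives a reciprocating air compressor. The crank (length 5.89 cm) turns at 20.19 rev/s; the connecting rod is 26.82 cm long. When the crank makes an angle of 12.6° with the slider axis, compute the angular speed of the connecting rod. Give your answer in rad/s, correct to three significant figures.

27.2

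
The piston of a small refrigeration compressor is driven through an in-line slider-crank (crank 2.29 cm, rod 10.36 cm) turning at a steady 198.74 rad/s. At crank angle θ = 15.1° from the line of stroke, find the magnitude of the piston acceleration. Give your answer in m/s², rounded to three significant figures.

ω = 198.7 rad/s
x(θ) = r cosθ + √(L² − r² sin²θ); with ω constant, a = ω²·d²x/dθ².
d²x/dθ² = −r cosθ − r²(cos2θ)/√u − r⁴ sin²2θ/(4u^{3/2}),  u = L² − r² sin²θ = 0.0106974 m².
Substituting r = 0.0229 m, L = 0.1036 m, θ = 15.1°: d²x/dθ² = -0.026507 m.
a = ω²·d²x/dθ² = (198.7)²·(-0.026507) = -1047 m/s²;  |a| = 1047 m/s².

1050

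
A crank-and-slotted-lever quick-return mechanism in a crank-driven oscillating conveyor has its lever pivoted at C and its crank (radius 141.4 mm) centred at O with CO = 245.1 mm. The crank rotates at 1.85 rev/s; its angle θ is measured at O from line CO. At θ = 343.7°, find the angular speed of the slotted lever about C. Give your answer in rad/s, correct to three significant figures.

4.22

ω = 11.62 rad/s (from 1.85 rev/s).
Crank pin A relative to C: A = (d + r cosθ, r sinθ); lever angle φ = atan2(r sinθ, d + r cosθ).
Differentiating tanφ: φ̇ = rω(d cosθ + r)/(d² + r² + 2dr cosθ).
d² + r² + 2dr cosθ = |CA|² = 0.146596 m²;  d cosθ + r = +0.37665 m.
|ω_lever| = |0.1414·11.62·+0.37665| / 0.146596 = 4.2229 rad/s.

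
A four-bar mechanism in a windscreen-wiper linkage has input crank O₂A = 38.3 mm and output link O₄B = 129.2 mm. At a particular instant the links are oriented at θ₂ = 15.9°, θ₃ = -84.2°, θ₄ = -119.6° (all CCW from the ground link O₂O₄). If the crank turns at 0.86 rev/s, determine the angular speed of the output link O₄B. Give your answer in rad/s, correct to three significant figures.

2.72

ω₂ = 5.404 rad/s (from 0.86 rev/s).
Differentiating the loop-closure r₂e^{iθ₂}+r₃e^{iθ₃}=r₁+r₄e^{iθ₄} gives r₂ω₂e^{iθ₂}+r₃ω₃e^{iθ₃}=r₄ω₄e^{iθ₄}.
Eliminating the other unknown: ω₄ = r₂ω₂ sin(θ₂−θ₃) / [r₄ sin(θ₄−θ₃)].
Numerator sine = +0.98450; denominator sine = -0.57928.
Result = 0.0383·5.404·(+0.98450) / (0.1292·(-0.57928)) = -2.7223 rad/s; magnitude 2.7223 rad/s.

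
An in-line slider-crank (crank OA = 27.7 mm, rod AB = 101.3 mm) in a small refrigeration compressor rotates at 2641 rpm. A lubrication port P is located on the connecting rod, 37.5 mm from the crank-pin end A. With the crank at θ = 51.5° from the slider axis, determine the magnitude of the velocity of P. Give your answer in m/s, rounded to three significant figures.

7.05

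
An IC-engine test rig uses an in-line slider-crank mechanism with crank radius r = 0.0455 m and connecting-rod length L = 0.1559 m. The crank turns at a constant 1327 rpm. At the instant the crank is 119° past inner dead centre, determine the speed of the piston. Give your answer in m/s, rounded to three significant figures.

ω = 2π·1327/60 = 139 rad/s
For an in-line slider-crank, x = r cosθ + √(L² − r² sin²θ), so v = −rω sinθ·[1 + r cosθ/√(L² − r² sin²θ)].
With r = 0.0455 m, L = 0.1559 m, θ = 119°: √(L² − r² sin²θ) = 0.15074 m.
v = −0.0455·139·0.87462·[1 + 0.0455·-0.48481/0.15074] = -4.7208 m/s.
|v| = 4.7208 m/s.

4.72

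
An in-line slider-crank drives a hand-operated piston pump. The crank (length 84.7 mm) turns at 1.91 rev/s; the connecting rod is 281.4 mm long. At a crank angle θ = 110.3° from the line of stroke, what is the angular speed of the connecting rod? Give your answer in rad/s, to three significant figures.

ω = 12 rad/s (converted from 1.91 rev/s).
The rod makes angle φ with the slider axis where L sinφ = r sinθ; differentiating, L cosφ·φ̇ = r ω cosθ.
L cosφ = √(L² − r² sin²θ) = 0.26995 m.
|ω_rod| = r ω |cosθ| / √(L² − r² sin²θ) = 0.0847·12·0.34694/0.26995 = 1.3063 rad/s.

1.31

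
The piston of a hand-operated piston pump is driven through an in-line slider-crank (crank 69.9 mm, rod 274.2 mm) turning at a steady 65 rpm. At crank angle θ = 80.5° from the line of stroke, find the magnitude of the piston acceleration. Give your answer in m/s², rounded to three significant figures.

ω = 2π·65/60 = 6.807 rad/s
x(θ) = r cosθ + √(L² − r² sin²θ); with ω constant, a = ω²·d²x/dθ².
d²x/dθ² = −r cosθ − r²(cos2θ)/√u − r⁴ sin²2θ/(4u^{3/2}),  u = L² − r² sin²θ = 0.0704327 m².
Substituting r = 0.0699 m, L = 0.2742 m, θ = 80.5°: d²x/dθ² = +0.0058369 m.
a = ω²·d²x/dθ² = (6.807)²·(+0.0058369) = +0.27044 m/s²;  |a| = 0.27044 m/s².

0.270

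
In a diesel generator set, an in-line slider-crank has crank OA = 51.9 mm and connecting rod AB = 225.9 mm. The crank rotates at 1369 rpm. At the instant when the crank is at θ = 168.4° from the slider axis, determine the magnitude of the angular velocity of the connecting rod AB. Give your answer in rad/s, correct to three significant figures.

32.3

ω = 143.4 rad/s (converted from 1369 rpm).
The rod makes angle φ with the slider axis where L sinφ = r sinθ; differentiating, L cosφ·φ̇ = r ω cosθ.
L cosφ = √(L² − r² sin²θ) = 0.22566 m.
|ω_rod| = r ω |cosθ| / √(L² − r² sin²θ) = 0.0519·143.4·0.97958/0.22566 = 32.299 rad/s.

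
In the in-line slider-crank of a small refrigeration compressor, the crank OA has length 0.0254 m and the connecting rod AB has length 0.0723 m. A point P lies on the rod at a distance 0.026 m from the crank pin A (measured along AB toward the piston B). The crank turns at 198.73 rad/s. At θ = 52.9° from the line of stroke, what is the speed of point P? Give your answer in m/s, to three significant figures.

4.76

ω = 198.7 rad/s.  Crank-pin speed |V_A| = rω = 5.0477 m/s, perpendicular to OA.
Rod angle: sinφ = −(r/L) sinθ ⇒ φ = -16.272°; ω_rod = −rω cosθ/√(L²−r²sin²θ) = -43.871 rad/s.
V_P = V_A + ω_rod × AP, with AP = 0.026 m along the rod.
Components: V_Px = −rω sinθ − a·ω_rod·sinφ = -4.3456 m/s;  V_Py = rω cosθ + a·ω_rod·cosφ = +1.9499 m/s.
|V_P| = √(V_Px² + V_Py²) = 4.763 m/s.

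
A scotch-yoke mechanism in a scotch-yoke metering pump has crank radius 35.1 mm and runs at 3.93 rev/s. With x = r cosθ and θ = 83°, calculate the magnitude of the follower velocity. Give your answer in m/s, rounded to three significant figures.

ω = 24.69 rad/s (from 3.93 rev/s).
x = r cosθ ⇒ ẋ = −rω sinθ.
|v| = rω|sinθ| = 0.0351·24.69·|sin 83°| = 0.86026 m/s.

0.860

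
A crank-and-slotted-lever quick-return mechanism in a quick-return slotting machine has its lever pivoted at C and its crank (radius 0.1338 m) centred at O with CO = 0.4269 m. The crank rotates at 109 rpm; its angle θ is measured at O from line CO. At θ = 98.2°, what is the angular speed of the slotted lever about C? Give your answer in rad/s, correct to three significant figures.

0.606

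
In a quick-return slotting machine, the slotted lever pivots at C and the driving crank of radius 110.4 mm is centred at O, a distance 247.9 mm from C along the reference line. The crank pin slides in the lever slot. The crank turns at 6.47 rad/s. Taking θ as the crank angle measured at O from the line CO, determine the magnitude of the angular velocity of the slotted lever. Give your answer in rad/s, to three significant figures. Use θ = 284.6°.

ω = 6.47 rad/s
Crank pin A relative to C: A = (d + r cosθ, r sinθ); lever angle φ = atan2(r sinθ, d + r cosθ).
Differentiating tanφ: φ̇ = rω(d cosθ + r)/(d² + r² + 2dr cosθ).
d² + r² + 2dr cosθ = |CA|² = 0.0874399 m²;  d cosθ + r = +0.17289 m.
|ω_lever| = |0.1104·6.47·+0.17289| / 0.0874399 = 1.4123 rad/s.

1.41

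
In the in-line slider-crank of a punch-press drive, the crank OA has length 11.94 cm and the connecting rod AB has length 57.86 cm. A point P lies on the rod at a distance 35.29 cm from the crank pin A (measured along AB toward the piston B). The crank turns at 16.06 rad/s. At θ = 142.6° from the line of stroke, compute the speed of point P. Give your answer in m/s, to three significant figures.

1.20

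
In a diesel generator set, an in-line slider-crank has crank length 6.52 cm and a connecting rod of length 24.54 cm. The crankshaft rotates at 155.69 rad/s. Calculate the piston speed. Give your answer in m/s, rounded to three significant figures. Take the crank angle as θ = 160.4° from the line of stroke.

ω = 155.7 rad/s
For an in-line slider-crank, x = r cosθ + √(L² − r² sin²θ), so v = −rω sinθ·[1 + r cosθ/√(L² − r² sin²θ)].
With r = 0.0652 m, L = 0.2454 m, θ = 160.4°: √(L² − r² sin²θ) = 0.24442 m.
v = −0.0652·155.7·0.33545·[1 + 0.0652·-0.94206/0.24442] = -2.5495 m/s.
|v| = 2.5495 m/s.

2.55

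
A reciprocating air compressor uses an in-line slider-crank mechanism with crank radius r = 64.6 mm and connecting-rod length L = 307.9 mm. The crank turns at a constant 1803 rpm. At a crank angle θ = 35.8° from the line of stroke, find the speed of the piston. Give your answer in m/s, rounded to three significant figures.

ω = 2π·1803/60 = 188.8 rad/s
For an in-line slider-crank, x = r cosθ + √(L² − r² sin²θ), so v = −rω sinθ·[1 + r cosθ/√(L² − r² sin²θ)].
With r = 0.0646 m, L = 0.3079 m, θ = 35.8°: √(L² − r² sin²θ) = 0.30557 m.
v = −0.0646·188.8·0.58496·[1 + 0.0646·0.81106/0.30557] = -8.3582 m/s.
|v| = 8.3582 m/s.

8.36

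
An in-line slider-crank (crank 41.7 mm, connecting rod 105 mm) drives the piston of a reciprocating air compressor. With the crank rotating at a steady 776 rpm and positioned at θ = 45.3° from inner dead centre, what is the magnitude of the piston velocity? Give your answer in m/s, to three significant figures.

3.11

ω = 2π·776/60 = 81.26 rad/s
For an in-line slider-crank, x = r cosθ + √(L² − r² sin²θ), so v = −rω sinθ·[1 + r cosθ/√(L² − r² sin²θ)].
With r = 0.0417 m, L = 0.105 m, θ = 45.3°: √(L² − r² sin²θ) = 0.10073 m.
v = −0.0417·81.26·0.71080·[1 + 0.0417·0.70339/0.10073] = -3.11 m/s.
|v| = 3.11 m/s.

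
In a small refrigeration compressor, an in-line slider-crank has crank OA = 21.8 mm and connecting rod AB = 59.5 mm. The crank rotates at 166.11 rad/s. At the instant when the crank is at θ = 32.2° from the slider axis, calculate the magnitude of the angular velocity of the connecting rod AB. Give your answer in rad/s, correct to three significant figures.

52.5

ω = 166.1 rad/s
The rod makes angle φ with the slider axis where L sinφ = r sinθ; differentiating, L cosφ·φ̇ = r ω cosθ.
L cosφ = √(L² − r² sin²θ) = 0.058355 m.
|ω_rod| = r ω |cosθ| / √(L² − r² sin²θ) = 0.0218·166.1·0.84619/0.058355 = 52.51 rad/s.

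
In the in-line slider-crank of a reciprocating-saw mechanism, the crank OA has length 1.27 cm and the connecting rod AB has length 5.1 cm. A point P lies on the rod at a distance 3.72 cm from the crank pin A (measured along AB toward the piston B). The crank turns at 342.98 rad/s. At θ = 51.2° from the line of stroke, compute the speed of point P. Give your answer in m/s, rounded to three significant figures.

ω = 343 rad/s.  Crank-pin speed |V_A| = rω = 4.3558 m/s, perpendicular to OA.
Rod angle: sinφ = −(r/L) sinθ ⇒ φ = -11.190°; ω_rod = −rω cosθ/√(L²−r²sin²θ) = -54.555 rad/s.
V_P = V_A + ω_rod × AP, with AP = 0.0372 m along the rod.
Components: V_Px = −rω sinθ − a·ω_rod·sinφ = -3.7885 m/s;  V_Py = rω cosθ + a·ω_rod·cosφ = +0.73854 m/s.
|V_P| = √(V_Px² + V_Py²) = 3.8598 m/s.

3.86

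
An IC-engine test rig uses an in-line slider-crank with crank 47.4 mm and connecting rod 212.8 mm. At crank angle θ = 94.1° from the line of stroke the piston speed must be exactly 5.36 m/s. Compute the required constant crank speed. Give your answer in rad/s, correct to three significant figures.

For an in-line slider-crank, |v_piston| = rω|sinθ|·[1 + r cosθ/√(L² − r² sin²θ)].
With r = 0.0474 m, L = 0.2128 m, θ = 94.1°: the bracketed kinematic factor |dx/dθ| = 0.046506 m.
ω = v/|dx/dθ| = 5.36/0.046506 = 115.25 rad/s.

115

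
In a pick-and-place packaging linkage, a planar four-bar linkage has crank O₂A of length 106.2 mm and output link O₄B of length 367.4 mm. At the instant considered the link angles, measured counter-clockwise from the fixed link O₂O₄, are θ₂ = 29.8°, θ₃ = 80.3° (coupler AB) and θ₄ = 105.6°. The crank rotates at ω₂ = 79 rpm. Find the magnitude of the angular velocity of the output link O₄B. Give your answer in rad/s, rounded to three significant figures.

4.32

ω₂ = 8.273 rad/s (from 79 rpm).
Differentiating the loop-closure r₂e^{iθ₂}+r₃e^{iθ₃}=r₁+r₄e^{iθ₄} gives r₂ω₂e^{iθ₂}+r₃ω₃e^{iθ₃}=r₄ω₄e^{iθ₄}.
Eliminating the other unknown: ω₄ = r₂ω₂ sin(θ₂−θ₃) / [r₄ sin(θ₄−θ₃)].
Numerator sine = -0.77162; denominator sine = +0.42736.
Result = 0.1062·8.273·(-0.77162) / (0.3674·(+0.42736)) = -4.3177 rad/s; magnitude 4.3177 rad/s.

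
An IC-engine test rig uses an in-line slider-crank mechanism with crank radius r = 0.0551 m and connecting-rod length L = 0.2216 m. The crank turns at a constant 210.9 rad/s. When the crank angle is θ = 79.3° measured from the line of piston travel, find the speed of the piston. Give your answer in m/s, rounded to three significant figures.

ω = 210.9 rad/s
For an in-line slider-crank, x = r cosθ + √(L² − r² sin²θ), so v = −rω sinθ·[1 + r cosθ/√(L² − r² sin²θ)].
With r = 0.0551 m, L = 0.2216 m, θ = 79.3°: √(L² − r² sin²θ) = 0.21488 m.
v = −0.0551·210.9·0.98261·[1 + 0.0551·0.18567/0.21488] = -11.962 m/s.
|v| = 11.962 m/s.

12.0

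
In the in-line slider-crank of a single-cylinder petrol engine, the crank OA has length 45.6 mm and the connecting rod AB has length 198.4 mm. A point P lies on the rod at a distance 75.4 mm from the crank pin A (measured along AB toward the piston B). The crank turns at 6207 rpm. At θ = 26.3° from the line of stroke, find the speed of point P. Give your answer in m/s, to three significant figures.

ω = 650 rad/s.  Crank-pin speed |V_A| = rω = 29.64 m/s, perpendicular to OA.
Rod angle: sinφ = −(r/L) sinθ ⇒ φ = -5.845°; ω_rod = −rω cosθ/√(L²−r²sin²θ) = -134.63 rad/s.
V_P = V_A + ω_rod × AP, with AP = 0.0754 m along the rod.
Components: V_Px = −rω sinθ − a·ω_rod·sinφ = -14.166 m/s;  V_Py = rω cosθ + a·ω_rod·cosφ = +16.473 m/s.
|V_P| = √(V_Px² + V_Py²) = 21.727 m/s.

21.7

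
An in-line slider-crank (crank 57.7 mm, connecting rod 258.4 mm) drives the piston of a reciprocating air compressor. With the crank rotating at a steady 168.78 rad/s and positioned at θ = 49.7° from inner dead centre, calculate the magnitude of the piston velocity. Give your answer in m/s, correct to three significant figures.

ω = 168.8 rad/s
For an in-line slider-crank, x = r cosθ + √(L² − r² sin²θ), so v = −rω sinθ·[1 + r cosθ/√(L² − r² sin²θ)].
With r = 0.0577 m, L = 0.2584 m, θ = 49.7°: √(L² − r² sin²θ) = 0.25463 m.
v = −0.0577·168.8·0.76267·[1 + 0.0577·0.64679/0.25463] = -8.5159 m/s.
|v| = 8.5159 m/s.

8.52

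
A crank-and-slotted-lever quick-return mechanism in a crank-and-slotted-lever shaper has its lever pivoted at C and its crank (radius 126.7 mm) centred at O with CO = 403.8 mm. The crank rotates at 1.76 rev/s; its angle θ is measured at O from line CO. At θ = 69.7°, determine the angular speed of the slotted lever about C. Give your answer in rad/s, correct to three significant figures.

1.74

ω = 11.06 rad/s (from 1.76 rev/s).
Crank pin A relative to C: A = (d + r cosθ, r sinθ); lever angle φ = atan2(r sinθ, d + r cosθ).
Differentiating tanφ: φ̇ = rω(d cosθ + r)/(d² + r² + 2dr cosθ).
d² + r² + 2dr cosθ = |CA|² = 0.214607 m²;  d cosθ + r = +0.26679 m.
|ω_lever| = |0.1267·11.06·+0.26679| / 0.214607 = 1.7418 rad/s.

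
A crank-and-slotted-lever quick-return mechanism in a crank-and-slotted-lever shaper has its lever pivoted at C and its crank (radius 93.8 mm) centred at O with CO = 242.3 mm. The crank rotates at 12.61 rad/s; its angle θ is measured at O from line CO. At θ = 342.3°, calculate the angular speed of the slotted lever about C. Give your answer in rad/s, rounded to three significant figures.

ω = 12.61 rad/s
Crank pin A relative to C: A = (d + r cosθ, r sinθ); lever angle φ = atan2(r sinθ, d + r cosθ).
Differentiating tanφ: φ̇ = rω(d cosθ + r)/(d² + r² + 2dr cosθ).
d² + r² + 2dr cosθ = |CA|² = 0.110811 m²;  d cosθ + r = +0.32463 m.
|ω_lever| = |0.0938·12.61·+0.32463| / 0.110811 = 3.4651 rad/s.

3.47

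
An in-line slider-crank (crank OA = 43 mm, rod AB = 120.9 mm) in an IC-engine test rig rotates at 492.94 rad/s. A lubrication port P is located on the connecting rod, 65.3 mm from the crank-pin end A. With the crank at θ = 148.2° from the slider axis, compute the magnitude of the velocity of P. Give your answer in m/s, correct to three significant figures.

12.5

ω = 492.9 rad/s.  Crank-pin speed |V_A| = rω = 21.196 m/s, perpendicular to OA.
Rod angle: sinφ = −(r/L) sinθ ⇒ φ = -10.802°; ω_rod = −rω cosθ/√(L²−r²sin²θ) = +151.69 rad/s.
V_P = V_A + ω_rod × AP, with AP = 0.0653 m along the rod.
Components: V_Px = −rω sinθ − a·ω_rod·sinφ = -9.3131 m/s;  V_Py = rω cosθ + a·ω_rod·cosφ = -8.2847 m/s.
|V_P| = √(V_Px² + V_Py²) = 12.465 m/s.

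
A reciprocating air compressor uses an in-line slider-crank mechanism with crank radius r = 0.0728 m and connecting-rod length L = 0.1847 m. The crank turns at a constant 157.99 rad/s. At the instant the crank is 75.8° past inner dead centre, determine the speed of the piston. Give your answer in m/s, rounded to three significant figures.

ω = 158 rad/s
For an in-line slider-crank, x = r cosθ + √(L² − r² sin²θ), so v = −rω sinθ·[1 + r cosθ/√(L² − r² sin²θ)].
With r = 0.0728 m, L = 0.1847 m, θ = 75.8°: √(L² − r² sin²θ) = 0.17068 m.
v = −0.0728·158·0.96945·[1 + 0.0728·0.24531/0.17068] = -12.317 m/s.
|v| = 12.317 m/s.

12.3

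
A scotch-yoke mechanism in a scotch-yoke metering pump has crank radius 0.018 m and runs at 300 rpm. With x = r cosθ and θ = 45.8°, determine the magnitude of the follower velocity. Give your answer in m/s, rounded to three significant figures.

0.405

ω = 31.42 rad/s (from 300 rpm).
x = r cosθ ⇒ ẋ = −rω sinθ.
|v| = rω|sinθ| = 0.018·31.42·|sin 45.8°| = 0.4054 m/s.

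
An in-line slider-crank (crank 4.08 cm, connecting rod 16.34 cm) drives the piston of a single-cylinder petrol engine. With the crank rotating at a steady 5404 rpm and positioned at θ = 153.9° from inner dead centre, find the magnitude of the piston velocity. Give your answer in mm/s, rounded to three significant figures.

7870

ω = 2π·5404/60 = 565.9 rad/s
For an in-line slider-crank, x = r cosθ + √(L² − r² sin²θ), so v = −rω sinθ·[1 + r cosθ/√(L² − r² sin²θ)].
With r = 0.0408 m, L = 0.1634 m, θ = 153.9°: √(L² − r² sin²θ) = 0.16241 m.
v = −0.0408·565.9·0.43994·[1 + 0.0408·-0.89803/0.16241] = -7.8662 m/s.
|v| = 7.8662 m/s = 7866.2 mm/s.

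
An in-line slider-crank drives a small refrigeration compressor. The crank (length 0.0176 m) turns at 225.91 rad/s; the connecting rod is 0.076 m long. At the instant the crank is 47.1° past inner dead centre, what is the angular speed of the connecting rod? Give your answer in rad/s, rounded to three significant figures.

36.1

ω = 225.9 rad/s
The rod makes angle φ with the slider axis where L sinφ = r sinθ; differentiating, L cosφ·φ̇ = r ω cosθ.
L cosφ = √(L² − r² sin²θ) = 0.074898 m.
|ω_rod| = r ω |cosθ| / √(L² − r² sin²θ) = 0.0176·225.9·0.68072/0.074898 = 36.136 rad/s.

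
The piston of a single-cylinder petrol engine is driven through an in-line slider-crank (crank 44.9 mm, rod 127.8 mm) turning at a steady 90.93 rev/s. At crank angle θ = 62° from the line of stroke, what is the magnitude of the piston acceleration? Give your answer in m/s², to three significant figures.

3980

ω = 2π·90.9 = 571.3 rad/s
x(θ) = r cosθ + √(L² − r² sin²θ); with ω constant, a = ω²·d²x/dθ².
d²x/dθ² = −r cosθ − r²(cos2θ)/√u − r⁴ sin²2θ/(4u^{3/2}),  u = L² − r² sin²θ = 0.0147612 m².
Substituting r = 0.0449 m, L = 0.1278 m, θ = 62°: d²x/dθ² = -0.01219 m.
a = ω²·d²x/dθ² = (571.3)²·(-0.01219) = -3979 m/s²;  |a| = 3979 m/s².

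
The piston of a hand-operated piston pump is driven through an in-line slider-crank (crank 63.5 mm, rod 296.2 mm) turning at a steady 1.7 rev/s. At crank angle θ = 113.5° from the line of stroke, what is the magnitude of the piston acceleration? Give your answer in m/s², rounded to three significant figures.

ω = 2π·1.7 = 10.68 rad/s
x(θ) = r cosθ + √(L² − r² sin²θ); with ω constant, a = ω²·d²x/dθ².
d²x/dθ² = −r cosθ − r²(cos2θ)/√u − r⁴ sin²2θ/(4u^{3/2}),  u = L² − r² sin²θ = 0.0843433 m².
Substituting r = 0.0635 m, L = 0.2962 m, θ = 113.5°: d²x/dθ² = +0.034701 m.
a = ω²·d²x/dθ² = (10.68)²·(+0.034701) = +3.9591 m/s²;  |a| = 3.9591 m/s².

3.96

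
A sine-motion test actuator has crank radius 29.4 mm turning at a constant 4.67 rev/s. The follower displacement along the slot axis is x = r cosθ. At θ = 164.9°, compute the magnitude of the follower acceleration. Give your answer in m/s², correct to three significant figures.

ω = 29.34 rad/s (from 4.67 rev/s).
x = r cosθ ⇒ ẍ = −rω² cosθ (ω constant).
|a| = rω²|cosθ| = 0.0294·(29.34)²·|cos 164.9°| = 24.439 m/s².

24.4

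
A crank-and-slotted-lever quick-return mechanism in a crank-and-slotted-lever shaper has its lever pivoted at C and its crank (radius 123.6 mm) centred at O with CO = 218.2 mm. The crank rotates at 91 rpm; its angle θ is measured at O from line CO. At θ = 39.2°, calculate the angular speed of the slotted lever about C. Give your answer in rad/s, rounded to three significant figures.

3.29

ω = 9.529 rad/s (from 91 rpm).
Crank pin A relative to C: A = (d + r cosθ, r sinθ); lever angle φ = atan2(r sinθ, d + r cosθ).
Differentiating tanφ: φ̇ = rω(d cosθ + r)/(d² + r² + 2dr cosθ).
d² + r² + 2dr cosθ = |CA|² = 0.104688 m²;  d cosθ + r = +0.29269 m.
|ω_lever| = |0.1236·9.529·+0.29269| / 0.104688 = 3.2931 rad/s.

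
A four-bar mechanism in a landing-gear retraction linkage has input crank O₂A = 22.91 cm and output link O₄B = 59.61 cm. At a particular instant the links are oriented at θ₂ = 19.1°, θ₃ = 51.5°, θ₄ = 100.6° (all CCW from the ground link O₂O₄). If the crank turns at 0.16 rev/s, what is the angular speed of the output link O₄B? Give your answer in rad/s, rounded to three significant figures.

ω₂ = 1.005 rad/s (from 0.16 rev/s).
Differentiating the loop-closure r₂e^{iθ₂}+r₃e^{iθ₃}=r₁+r₄e^{iθ₄} gives r₂ω₂e^{iθ₂}+r₃ω₃e^{iθ₃}=r₄ω₄e^{iθ₄}.
Eliminating the other unknown: ω₄ = r₂ω₂ sin(θ₂−θ₃) / [r₄ sin(θ₄−θ₃)].
Numerator sine = -0.53583; denominator sine = +0.75585.
Result = 0.2291·1.005·(-0.53583) / (0.5961·(+0.75585)) = -0.2739 rad/s; magnitude 0.2739 rad/s.

0.274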